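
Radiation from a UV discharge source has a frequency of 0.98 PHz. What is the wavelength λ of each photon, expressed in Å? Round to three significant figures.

3060 Å

Take c = 2.99792458e8 m/s.
First convert: f = 0.98 PHz = 9.8e14 Hz.
For a photon λ = c/f, so λ = 3.059e-7 m.
Converting to Å: λ = 3059 Å ≈ 3060 Å.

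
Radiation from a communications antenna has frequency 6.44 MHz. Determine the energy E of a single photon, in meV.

2.66 × 10^-5 meV

First convert: f = 6.44 MHz = 6.44 × 10^6 Hz.
The photon relation is E = hf, giving E = 4.267 × 10^-27 J.
Converting to meV: E = 2.663 × 10^-5 meV ≈ 2.66 × 10^-5 meV.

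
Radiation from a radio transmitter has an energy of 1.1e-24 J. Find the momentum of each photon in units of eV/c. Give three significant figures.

6.87e-6 eV/c

Use c = 2.99792458e8 m/s, 1 eV = 1.602176634e-19 J.
For a photon p = E/c, so p = 3.669e-33 kg·m/s.
Converting to eV/c: p = 6.866e-6 eV/c ≈ 6.87e-6 eV/c.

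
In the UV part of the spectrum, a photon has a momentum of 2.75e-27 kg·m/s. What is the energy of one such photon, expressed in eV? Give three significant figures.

(c = 2.99792458e8 m/s, 1 eV = 1.602176634e-19 J.)
The photon relation is E = pc, giving E = 8.244e-19 J.
Converting to eV: E = 5.146 eV ≈ 5.15 eV.

5.15 eV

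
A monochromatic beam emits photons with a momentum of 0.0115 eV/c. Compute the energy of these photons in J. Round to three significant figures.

(c = 2.99792458 × 10^8 m/s, 1 eV = 1.602176634 × 10^-19 J.)
In SI units: p = 0.0115 eV/c = 6.1459 × 10^-30 kg·m/s.
Apply E = pc: E = 1.843 × 10^-21 J.
So E ≈ 1.84 × 10^-21 J.

1.84 × 10^-21 J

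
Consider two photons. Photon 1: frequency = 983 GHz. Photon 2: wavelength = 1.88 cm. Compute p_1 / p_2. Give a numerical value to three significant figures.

p_1 = 2.173e-30 kg·m/s (from frequency = 983 GHz, via p = hf/c).
p_2 = 3.525e-32 kg·m/s (from wavelength = 1.88 cm, via p = h/λ).
Ratio = 2.173e-30 / 3.525e-32 = 61.6.

61.6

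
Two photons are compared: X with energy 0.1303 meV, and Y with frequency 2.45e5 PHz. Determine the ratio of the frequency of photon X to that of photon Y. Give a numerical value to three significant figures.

1.29e-10

f_X = 3.151e10 Hz (from energy = 0.1303 meV, via f = E/h).
f_Y = 2.450e20 Hz (from frequency = 2.45e5 PHz, via f given directly).
Ratio = 3.151e10 / 2.450e20 = 1.29e-10.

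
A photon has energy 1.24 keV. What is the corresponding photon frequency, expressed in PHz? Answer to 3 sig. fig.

300 PHz

In SI units: E = 1.24 keV = 1.9867e-16 J.
Since f = E/h for a photon, f = 2.998e17 Hz.
Converting to PHz: f = 299.8 PHz ≈ 300 PHz.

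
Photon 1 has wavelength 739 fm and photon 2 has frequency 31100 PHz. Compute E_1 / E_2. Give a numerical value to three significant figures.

13.0

E_1 = 2.688e-13 J (from wavelength = 739 fm, via E = hc/λ).
E_2 = 2.061e-14 J (from frequency = 31100 PHz, via E = hf).
Ratio = 2.688e-13 / 2.061e-14 = 13.0.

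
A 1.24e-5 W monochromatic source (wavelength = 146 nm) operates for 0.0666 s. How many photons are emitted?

6.07e11 photons

Total energy: E_total = P·t = 1.24e-5 × 0.0666 = 8.258e-7 J.
Per-photon energy: E = 1.361e-18 J.
N = E_total / E_photon = 6.07e11.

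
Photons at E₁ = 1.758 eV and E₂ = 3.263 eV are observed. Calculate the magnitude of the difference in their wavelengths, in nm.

Using λ = hc/E: λ₁ = 7.0526 × 10^-7 m, λ₂ = 3.7997 × 10^-7 m.
|Δλ| = |7.0526 × 10^-7 − 3.7997 × 10^-7| = 3.25 × 10^-7 m = 325 nm.

325 nm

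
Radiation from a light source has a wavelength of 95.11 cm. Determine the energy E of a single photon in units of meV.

1.30·10^-3 meV

Use h = 6.62607015·10^-34 J·s, c = 2.99792458·10^8 m/s, 1 eV = 1.602176634·10^-19 J.
First convert: λ = 95.11 cm = 0.9511 m.
For a photon E = hc/λ, so E = 2.089·10^-25 J.
Converting to meV: E = 0.001304 meV ≈ 1.30·10^-3 meV.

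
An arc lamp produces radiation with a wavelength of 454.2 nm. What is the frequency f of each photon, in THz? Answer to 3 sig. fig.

660 THz

In SI units: λ = 454.2 nm = 4.542 × 10^-7 m.
The photon relation is f = c/λ, giving f = 6.600 × 10^14 Hz.
Converting to THz: f = 660.0 THz ≈ 660 THz.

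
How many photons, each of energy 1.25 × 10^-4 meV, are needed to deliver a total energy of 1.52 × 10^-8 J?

Per-photon energy: E = 2.003 × 10^-26 J (from energy = 1.25 × 10^-4 meV).
N = E_total / E_photon = 1.52 × 10^-8 J / 2.003 × 10^-26 J = 7.59 × 10^17.

7.59 × 10^17 photons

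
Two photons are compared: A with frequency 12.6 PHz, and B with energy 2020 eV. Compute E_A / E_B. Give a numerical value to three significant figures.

E_A = 8.349 × 10^-18 J (from frequency = 12.6 PHz, via E = hf).
E_B = 3.236 × 10^-16 J (from energy = 2020 eV, via E given directly).
Ratio = 8.349 × 10^-18 / 3.236 × 10^-16 = 0.0258.

0.0258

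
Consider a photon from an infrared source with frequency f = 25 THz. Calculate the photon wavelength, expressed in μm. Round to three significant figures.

12.0 μm

Use c = 2.99792458e8 m/s.
Convert to SI: f = 25 THz = 2.5e13 Hz.
Apply λ = c/f: λ = 1.199e-5 m.
Converting to μm: λ = 11.99 μm ≈ 12.0 μm.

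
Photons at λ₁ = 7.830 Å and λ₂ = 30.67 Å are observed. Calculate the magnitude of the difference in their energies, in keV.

Using E = hc/λ: E₁ = 2.5370e-16 J, E₂ = 6.4768e-17 J.
|ΔE| = |2.5370e-16 − 6.4768e-17| = 1.89e-16 J = 1.18 keV.

1.18 keV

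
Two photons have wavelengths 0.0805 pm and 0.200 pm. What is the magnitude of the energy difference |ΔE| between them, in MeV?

9.20 MeV

Using E = hc/λ: E₁ = 2.468e-12 J, E₂ = 9.932e-13 J.
|ΔE| = |2.468e-12 − 9.932e-13| = 1.47e-12 J = 9.20 MeV.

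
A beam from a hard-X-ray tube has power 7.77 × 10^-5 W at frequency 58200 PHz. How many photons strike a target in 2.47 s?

4.98 × 10^9 photons

Total energy: E_total = P·t = 7.77 × 10^-5 × 2.47 = 1.919 × 10^-4 J.
Per-photon energy: E = 3.856 × 10^-14 J.
N = E_total / E_photon = 4.98 × 10^9.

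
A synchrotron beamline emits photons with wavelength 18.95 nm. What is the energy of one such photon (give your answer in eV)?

65.4 eV

In SI units: λ = 18.95 nm = 1.895e-8 m.
Since E = hc/λ for a photon, E = 1.048e-17 J.
Converting to eV: E = 65.43 eV ≈ 65.4 eV.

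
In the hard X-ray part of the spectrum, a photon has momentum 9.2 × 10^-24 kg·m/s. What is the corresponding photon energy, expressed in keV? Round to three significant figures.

17.2 keV

Use c = 2.99792458 × 10^8 m/s, 1 eV = 1.602176634 × 10^-19 J.
Since E = pc for a photon, E = 2.758 × 10^-15 J.
Converting to keV: E = 17.21 keV ≈ 17.2 keV.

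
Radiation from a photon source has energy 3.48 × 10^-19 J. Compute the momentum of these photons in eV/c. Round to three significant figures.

The photon relation is p = E/c, giving p = 1.161 × 10^-27 kg·m/s.
Converting to eV/c: p = 2.172 eV/c ≈ 2.17 eV/c.

2.17 eV/c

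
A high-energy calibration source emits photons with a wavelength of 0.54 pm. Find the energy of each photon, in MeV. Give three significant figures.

2.30 MeV

In SI units: λ = 0.54 pm = 5.4·10^-13 m.
Apply E = hc/λ: E = 3.679·10^-13 J.
Converting to MeV: E = 2.296 MeV ≈ 2.30 MeV.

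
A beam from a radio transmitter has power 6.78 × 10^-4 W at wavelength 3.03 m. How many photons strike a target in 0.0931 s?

Total energy: E_total = P·t = 6.78 × 10^-4 × 0.0931 = 6.312 × 10^-5 J.
Per-photon energy: E = 6.556 × 10^-26 J.
N = E_total / E_photon = 9.63 × 10^20.

9.63 × 10^20 photons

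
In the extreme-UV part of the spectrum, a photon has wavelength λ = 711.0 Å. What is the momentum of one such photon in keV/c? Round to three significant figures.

(h = 6.62607015e-34 J·s, c = 2.99792458e8 m/s, 1 eV = 1.602176634e-19 J.)
In SI units: λ = 711.0 Å = 7.110e-8 m.
For a photon p = h/λ, so p = 9.319e-27 kg·m/s.
Converting to keV/c: p = 0.01744 keV/c ≈ 0.0174 keV/c.

0.0174 keV/c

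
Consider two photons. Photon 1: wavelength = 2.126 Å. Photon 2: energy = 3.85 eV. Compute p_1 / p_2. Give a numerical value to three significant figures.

1510

p_1 = 3.117e-24 kg·m/s (from wavelength = 2.126 Å, via p = h/λ).
p_2 = 2.058e-27 kg·m/s (from energy = 3.85 eV, via p = E/c).
Ratio = 3.117e-24 / 2.058e-27 = 1510.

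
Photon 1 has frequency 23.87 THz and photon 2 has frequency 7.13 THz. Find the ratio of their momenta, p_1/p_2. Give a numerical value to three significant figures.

3.35

p_1 = 5.276·10^-29 kg·m/s (from frequency = 23.87 THz, via p = hf/c).
p_2 = 1.576·10^-29 kg·m/s (from frequency = 7.13 THz, via p = hf/c).
Ratio = 5.276·10^-29 / 1.576·10^-29 = 3.35.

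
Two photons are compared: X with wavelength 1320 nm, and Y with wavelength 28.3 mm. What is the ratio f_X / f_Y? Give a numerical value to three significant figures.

f_X = 2.271e14 Hz (from wavelength = 1320 nm, via f = c/λ).
f_Y = 1.059e10 Hz (from wavelength = 28.3 mm, via f = c/λ).
Ratio = 2.271e14 / 1.059e10 = 2.14e4.

2.14e4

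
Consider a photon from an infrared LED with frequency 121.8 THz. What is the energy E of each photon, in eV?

0.504 eV

Take h = 6.62607015 × 10^-34 J·s, 1 eV = 1.602176634 × 10^-19 J.
In SI units: f = 121.8 THz = 1.218 × 10^14 Hz.
Since E = hf for a photon, E = 8.071 × 10^-20 J.
Converting to eV: E = 0.5037 eV ≈ 0.504 eV.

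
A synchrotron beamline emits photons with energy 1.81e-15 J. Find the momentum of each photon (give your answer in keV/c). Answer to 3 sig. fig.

11.3 keV/c

Use c = 2.99792458e8 m/s, 1 eV = 1.602176634e-19 J.
Apply p = E/c: p = 6.038e-24 kg·m/s.
Converting to keV/c: p = 11.30 keV/c ≈ 11.3 keV/c.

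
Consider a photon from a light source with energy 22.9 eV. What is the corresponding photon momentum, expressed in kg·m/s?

1.22e-26 kg·m/s

First convert: E = 22.9 eV = 3.6690e-18 J.
The photon relation is p = E/c, giving p = 1.224e-26 kg·m/s.
So p ≈ 1.22e-26 kg·m/s.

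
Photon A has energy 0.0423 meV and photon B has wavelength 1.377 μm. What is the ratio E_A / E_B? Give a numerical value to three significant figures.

4.70e-5

E_A = 6.777e-24 J (from energy = 0.0423 meV, via E given directly).
E_B = 1.443e-19 J (from wavelength = 1.377 μm, via E = hc/λ).
Ratio = 6.777e-24 / 1.443e-19 = 4.70e-5.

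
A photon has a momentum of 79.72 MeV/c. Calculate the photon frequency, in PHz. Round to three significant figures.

(h = 6.62607015e-34 J·s, c = 2.99792458e8 m/s, 1 eV = 1.602176634e-19 J.)
First convert: p = 79.72 MeV/c = 4.2605e-20 kg·m/s.
The photon relation is f = pc/h, giving f = 1.928e22 Hz.
Converting to PHz: f = 1.928e7 PHz ≈ 1.93e7 PHz.

1.93e7 PHz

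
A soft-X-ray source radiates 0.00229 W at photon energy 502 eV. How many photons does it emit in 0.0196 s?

Total energy: E_total = P·t = 0.00229 × 0.0196 = 4.488 × 10^-5 J.
Per-photon energy: E = 8.043 × 10^-17 J.
N = E_total / E_photon = 5.58 × 10^11.

5.58 × 10^11 photons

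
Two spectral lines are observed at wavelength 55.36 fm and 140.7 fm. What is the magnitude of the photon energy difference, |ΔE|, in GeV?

0.0136 GeV

Using E = hc/λ: E₁ = 3.5882 × 10^-12 J, E₂ = 1.4118 × 10^-12 J.
|ΔE| = |3.5882 × 10^-12 − 1.4118 × 10^-12| = 2.18 × 10^-12 J = 0.0136 GeV.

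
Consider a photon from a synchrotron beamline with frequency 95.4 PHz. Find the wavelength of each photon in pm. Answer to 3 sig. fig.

3140 pm

(c = 2.99792458 × 10^8 m/s.)
First convert: f = 95.4 PHz = 9.54 × 10^16 Hz.
The photon relation is λ = c/f, giving λ = 3.142 × 10^-9 m.
Converting to pm: λ = 3142 pm ≈ 3140 pm.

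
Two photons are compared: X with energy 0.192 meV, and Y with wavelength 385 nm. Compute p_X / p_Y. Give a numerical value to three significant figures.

5.96·10^-5

p_X = 1.026·10^-31 kg·m/s (from energy = 0.192 meV, via p = E/c).
p_Y = 1.721·10^-27 kg·m/s (from wavelength = 385 nm, via p = h/λ).
Ratio = 1.026·10^-31 / 1.721·10^-27 = 5.96·10^-5.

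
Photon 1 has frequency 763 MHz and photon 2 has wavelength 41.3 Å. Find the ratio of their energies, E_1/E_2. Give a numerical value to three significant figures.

1.05·10^-8

E_1 = 5.056·10^-25 J (from frequency = 763 MHz, via E = hf).
E_2 = 4.810·10^-17 J (from wavelength = 41.3 Å, via E = hc/λ).
Ratio = 5.056·10^-25 / 4.810·10^-17 = 1.05·10^-8.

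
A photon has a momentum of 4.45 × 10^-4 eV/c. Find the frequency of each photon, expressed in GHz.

108 GHz

Use h = 6.62607015 × 10^-34 J·s, c = 2.99792458 × 10^8 m/s, 1 eV = 1.602176634 × 10^-19 J.
Convert to SI: p = 4.45 × 10^-4 eV/c = 2.3782 × 10^-31 kg·m/s.
For a photon f = pc/h, so f = 1.076 × 10^11 Hz.
Converting to GHz: f = 107.6 GHz ≈ 108 GHz.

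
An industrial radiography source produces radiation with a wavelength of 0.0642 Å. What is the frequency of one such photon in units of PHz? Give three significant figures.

In SI units: λ = 0.0642 Å = 6.42e-12 m.
Apply f = c/λ: f = 4.670e19 Hz.
Converting to PHz: f = 46700 PHz ≈ 4.67e4 PHz.

4.67e4 PHz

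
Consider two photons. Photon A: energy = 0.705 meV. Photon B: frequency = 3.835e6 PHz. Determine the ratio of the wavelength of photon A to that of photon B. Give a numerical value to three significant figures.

2.25e10

λ_A = 0.001759 m (from energy = 0.705 meV, via λ = hc/E).
λ_B = 7.817e-14 m (from frequency = 3.835e6 PHz, via λ = c/f).
Ratio = 0.001759 / 7.817e-14 = 2.25e10.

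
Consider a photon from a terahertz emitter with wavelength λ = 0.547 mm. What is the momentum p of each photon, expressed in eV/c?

Use h = 6.62607015·10^-34 J·s, c = 2.99792458·10^8 m/s, 1 eV = 1.602176634·10^-19 J.
Convert to SI: λ = 0.547 mm = 5.47·10^-4 m.
Apply p = h/λ: p = 1.211·10^-30 kg·m/s.
Converting to eV/c: p = 0.002267 eV/c ≈ 2.27·10^-3 eV/c.

2.27·10^-3 eV/c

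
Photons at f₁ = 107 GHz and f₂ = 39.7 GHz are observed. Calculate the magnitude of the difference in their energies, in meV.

Using E = hf: E₁ = 7.090e-23 J, E₂ = 2.631e-23 J.
|ΔE| = |7.090e-23 − 2.631e-23| = 4.46e-23 J = 0.278 meV.

0.278 meV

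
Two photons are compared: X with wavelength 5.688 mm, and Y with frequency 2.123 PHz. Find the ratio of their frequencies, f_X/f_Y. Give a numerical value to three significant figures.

2.48 × 10^-5

f_X = 5.271 × 10^10 Hz (from wavelength = 5.688 mm, via f = c/λ).
f_Y = 2.123 × 10^15 Hz (from frequency = 2.123 PHz, via f given directly).
Ratio = 5.271 × 10^10 / 2.123 × 10^15 = 2.48 × 10^-5.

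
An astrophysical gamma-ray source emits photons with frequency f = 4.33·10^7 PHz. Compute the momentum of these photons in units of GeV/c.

0.179 GeV/c

Convert to SI: f = 4.33·10^7 PHz = 4.33·10^22 Hz.
Apply p = hf/c: p = 9.570·10^-20 kg·m/s.
Converting to GeV/c: p = 0.1791 GeV/c ≈ 0.179 GeV/c.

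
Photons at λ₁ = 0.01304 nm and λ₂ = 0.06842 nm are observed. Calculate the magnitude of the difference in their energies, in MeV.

Using E = hc/λ: E₁ = 1.5233e-14 J, E₂ = 2.9033e-15 J.
|ΔE| = |1.5233e-14 − 2.9033e-15| = 1.23e-14 J = 0.0770 MeV.

0.0770 MeV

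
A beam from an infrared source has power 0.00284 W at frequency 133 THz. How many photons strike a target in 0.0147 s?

Total energy: E_total = P·t = 0.00284 × 0.0147 = 4.175e-5 J.
Per-photon energy: E = 8.813e-20 J.
N = E_total / E_photon = 4.74e14.

4.74e14 photons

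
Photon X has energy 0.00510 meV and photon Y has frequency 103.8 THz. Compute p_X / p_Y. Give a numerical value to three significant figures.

1.19 × 10^-5

p_X = 2.726 × 10^-33 kg·m/s (from energy = 0.00510 meV, via p = E/c).
p_Y = 2.294 × 10^-28 kg·m/s (from frequency = 103.8 THz, via p = hf/c).
Ratio = 2.726 × 10^-33 / 2.294 × 10^-28 = 1.19 × 10^-5.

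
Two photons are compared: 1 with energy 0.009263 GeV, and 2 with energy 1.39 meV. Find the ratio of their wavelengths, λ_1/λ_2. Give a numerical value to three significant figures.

1.50e-10

λ_1 = 1.338e-13 m (from energy = 0.009263 GeV, via λ = hc/E).
λ_2 = 8.920e-4 m (from energy = 1.39 meV, via λ = hc/E).
Ratio = 1.338e-13 / 8.920e-4 = 1.50e-10.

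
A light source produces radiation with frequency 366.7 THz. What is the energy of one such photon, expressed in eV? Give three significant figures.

First convert: f = 366.7 THz = 3.667e14 Hz.
Apply E = hf: E = 2.430e-19 J.
Converting to eV: E = 1.517 eV ≈ 1.52 eV.

1.52 eV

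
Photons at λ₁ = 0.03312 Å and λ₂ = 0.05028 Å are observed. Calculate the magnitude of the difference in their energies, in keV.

128 keV

Using E = hc/λ: E₁ = 5.9977e-14 J, E₂ = 3.9508e-14 J.
|ΔE| = |5.9977e-14 − 3.9508e-14| = 2.05e-14 J = 128 keV.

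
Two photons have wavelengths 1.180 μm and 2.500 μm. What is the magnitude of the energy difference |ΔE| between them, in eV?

Using E = hc/λ: E₁ = 1.6834·10^-19 J, E₂ = 7.9458·10^-20 J.
|ΔE| = |1.6834·10^-19 − 7.9458·10^-20| = 8.89·10^-20 J = 0.555 eV.

0.555 eV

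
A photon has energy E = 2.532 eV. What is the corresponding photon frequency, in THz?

612 THz

First convert: E = 2.532 eV = 4.0567e-19 J.
For a photon f = E/h, so f = 6.122e14 Hz.
Converting to THz: f = 612.2 THz ≈ 612 THz.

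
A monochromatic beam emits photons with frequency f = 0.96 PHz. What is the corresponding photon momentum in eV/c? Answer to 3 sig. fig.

3.97 eV/c

In SI units: f = 0.96 PHz = 9.6e14 Hz.
Apply p = hf/c: p = 2.122e-27 kg·m/s.
Converting to eV/c: p = 3.970 eV/c ≈ 3.97 eV/c.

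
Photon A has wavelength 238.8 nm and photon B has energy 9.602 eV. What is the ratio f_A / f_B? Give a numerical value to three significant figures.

0.541

f_A = 1.255e15 Hz (from wavelength = 238.8 nm, via f = c/λ).
f_B = 2.322e15 Hz (from energy = 9.602 eV, via f = E/h).
Ratio = 1.255e15 / 2.322e15 = 0.541.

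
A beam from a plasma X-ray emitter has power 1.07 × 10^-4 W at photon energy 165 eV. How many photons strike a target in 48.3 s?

1.95 × 10^14 photons

Total energy: E_total = P·t = 1.07 × 10^-4 × 48.3 = 0.005168 J.
Per-photon energy: E = 2.644 × 10^-17 J.
N = E_total / E_photon = 1.95 × 10^14.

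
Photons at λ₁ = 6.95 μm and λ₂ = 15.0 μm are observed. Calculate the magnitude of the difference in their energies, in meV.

Using E = hc/λ: E₁ = 2.858e-20 J, E₂ = 1.324e-20 J.
|ΔE| = |2.858e-20 − 1.324e-20| = 1.53e-20 J = 95.7 meV.

95.7 meV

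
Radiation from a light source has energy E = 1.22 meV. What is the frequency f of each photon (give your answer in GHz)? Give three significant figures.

295 GHz

First convert: E = 1.22 meV = 1.9547·10^-22 J.
Since f = E/h for a photon, f = 2.950·10^11 Hz.
Converting to GHz: f = 295.0 GHz ≈ 295 GHz.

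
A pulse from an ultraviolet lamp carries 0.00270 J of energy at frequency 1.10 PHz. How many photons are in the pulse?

3.70 × 10^15 photons

Per-photon energy: E = 7.289 × 10^-19 J (from frequency = 1.10 PHz).
N = E_total / E_photon = 0.00270 J / 7.289 × 10^-19 J = 3.70 × 10^15.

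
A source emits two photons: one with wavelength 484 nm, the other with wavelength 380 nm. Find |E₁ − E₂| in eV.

Using E = hc/λ: E₁ = 4.104e-19 J, E₂ = 5.227e-19 J.
|ΔE| = |4.104e-19 − 5.227e-19| = 1.12e-19 J = 0.701 eV.

0.701 eV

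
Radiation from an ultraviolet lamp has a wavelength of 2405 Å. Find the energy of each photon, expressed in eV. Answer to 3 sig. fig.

5.16 eV

Use h = 6.62607015·10^-34 J·s, c = 2.99792458·10^8 m/s, 1 eV = 1.602176634·10^-19 J.
Convert to SI: λ = 2405 Å = 2.405·10^-7 m.
The photon relation is E = hc/λ, giving E = 8.260·10^-19 J.
Converting to eV: E = 5.155 eV ≈ 5.16 eV.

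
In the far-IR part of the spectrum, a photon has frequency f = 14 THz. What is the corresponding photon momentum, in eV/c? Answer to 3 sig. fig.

0.0579 eV/c

Take h = 6.62607015 × 10^-34 J·s, c = 2.99792458 × 10^8 m/s, 1 eV = 1.602176634 × 10^-19 J.
First convert: f = 14 THz = 1.4 × 10^13 Hz.
For a photon p = hf/c, so p = 3.094 × 10^-29 kg·m/s.
Converting to eV/c: p = 0.05790 eV/c ≈ 0.0579 eV/c.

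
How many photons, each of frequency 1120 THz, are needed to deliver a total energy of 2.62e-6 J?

3.53e12 photons

Per-photon energy: E = 7.421e-19 J (from frequency = 1120 THz).
N = E_total / E_photon = 2.62e-6 J / 7.421e-19 J = 3.53e12.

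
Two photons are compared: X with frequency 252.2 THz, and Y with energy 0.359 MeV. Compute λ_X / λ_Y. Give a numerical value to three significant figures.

λ_X = 1.189 × 10^-6 m (from frequency = 252.2 THz, via λ = c/f).
λ_Y = 3.454 × 10^-12 m (from energy = 0.359 MeV, via λ = hc/E).
Ratio = 1.189 × 10^-6 / 3.454 × 10^-12 = 3.44 × 10^5.

3.44 × 10^5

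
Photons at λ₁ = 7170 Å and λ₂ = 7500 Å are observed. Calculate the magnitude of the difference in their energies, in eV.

0.0761 eV

Using E = hc/λ: E₁ = 2.770·10^-19 J, E₂ = 2.649·10^-19 J.
|ΔE| = |2.770·10^-19 − 2.649·10^-19| = 1.22·10^-20 J = 0.0761 eV.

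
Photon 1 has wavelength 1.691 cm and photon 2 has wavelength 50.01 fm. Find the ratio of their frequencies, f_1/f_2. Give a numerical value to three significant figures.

2.96·10^-12

f_1 = 1.773·10^10 Hz (from wavelength = 1.691 cm, via f = c/λ).
f_2 = 5.995·10^21 Hz (from wavelength = 50.01 fm, via f = c/λ).
Ratio = 1.773·10^10 / 5.995·10^21 = 2.96·10^-12.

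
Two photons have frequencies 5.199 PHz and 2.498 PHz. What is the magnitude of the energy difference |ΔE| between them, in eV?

11.2 eV

Using E = hf: E₁ = 3.4449 × 10^-18 J, E₂ = 1.6552 × 10^-18 J.
|ΔE| = |3.4449 × 10^-18 − 1.6552 × 10^-18| = 1.79 × 10^-18 J = 11.2 eV.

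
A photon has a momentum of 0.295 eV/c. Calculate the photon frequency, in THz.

71.3 THz

Take h = 6.62607015e-34 J·s, c = 2.99792458e8 m/s, 1 eV = 1.602176634e-19 J.
First convert: p = 0.295 eV/c = 1.5766e-28 kg·m/s.
Since f = pc/h for a photon, f = 7.133e13 Hz.
Converting to THz: f = 71.33 THz ≈ 71.3 THz.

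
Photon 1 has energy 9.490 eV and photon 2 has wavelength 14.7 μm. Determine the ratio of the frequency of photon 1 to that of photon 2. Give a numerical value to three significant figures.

113

f_1 = 2.295e15 Hz (from energy = 9.490 eV, via f = E/h).
f_2 = 2.039e13 Hz (from wavelength = 14.7 μm, via f = c/λ).
Ratio = 2.295e15 / 2.039e13 = 113.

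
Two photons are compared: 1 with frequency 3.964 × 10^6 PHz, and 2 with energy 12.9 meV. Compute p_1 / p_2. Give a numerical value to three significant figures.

p_1 = 8.761 × 10^-21 kg·m/s (from frequency = 3.964 × 10^6 PHz, via p = hf/c).
p_2 = 6.894 × 10^-30 kg·m/s (from energy = 12.9 meV, via p = E/c).
Ratio = 8.761 × 10^-21 / 6.894 × 10^-30 = 1.27 × 10^9.

1.27 × 10^9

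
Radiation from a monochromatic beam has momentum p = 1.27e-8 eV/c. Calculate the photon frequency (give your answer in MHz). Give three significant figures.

In SI units: p = 1.27e-8 eV/c = 6.7872e-36 kg·m/s.
The photon relation is f = pc/h, giving f = 3.071e6 Hz.
Converting to MHz: f = 3.071 MHz ≈ 3.07 MHz.

3.07 MHz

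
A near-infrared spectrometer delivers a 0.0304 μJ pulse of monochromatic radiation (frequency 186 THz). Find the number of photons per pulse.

2.47 × 10^11 photons

Per-photon energy: E = 1.232 × 10^-19 J (from frequency = 186 THz).
N = E_total / E_photon = 3.04 × 10^-8 J / 1.232 × 10^-19 J = 2.47 × 10^11.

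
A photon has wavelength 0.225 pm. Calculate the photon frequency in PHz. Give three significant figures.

(c = 2.99792458e8 m/s.)
Convert to SI: λ = 0.225 pm = 2.25e-13 m.
Since f = c/λ for a photon, f = 1.332e21 Hz.
Converting to PHz: f = 1.332e6 PHz ≈ 1.33e6 PHz.

1.33e6 PHz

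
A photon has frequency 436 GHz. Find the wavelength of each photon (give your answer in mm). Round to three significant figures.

Convert to SI: f = 436 GHz = 4.36 × 10^11 Hz.
Apply λ = c/f: λ = 6.876 × 10^-4 m.
Converting to mm: λ = 0.6876 mm ≈ 0.688 mm.

0.688 mm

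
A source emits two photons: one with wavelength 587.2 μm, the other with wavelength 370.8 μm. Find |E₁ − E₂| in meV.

1.23 meV

Using E = hc/λ: E₁ = 3.3829 × 10^-22 J, E₂ = 5.3572 × 10^-22 J.
|ΔE| = |3.3829 × 10^-22 − 5.3572 × 10^-22| = 1.97 × 10^-22 J = 1.23 meV.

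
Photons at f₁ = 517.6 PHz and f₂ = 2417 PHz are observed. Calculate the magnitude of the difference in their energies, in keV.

7.86 keV

Using E = hf: E₁ = 3.4297 × 10^-16 J, E₂ = 1.6015 × 10^-15 J.
|ΔE| = |3.4297 × 10^-16 − 1.6015 × 10^-15| = 1.26 × 10^-15 J = 7.86 keV.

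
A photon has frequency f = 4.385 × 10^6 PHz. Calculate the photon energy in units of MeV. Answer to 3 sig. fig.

18.1 MeV

Take h = 6.62607015 × 10^-34 J·s, 1 eV = 1.602176634 × 10^-19 J.
Convert to SI: f = 4.385 × 10^6 PHz = 4.385 × 10^21 Hz.
Since E = hf for a photon, E = 2.906 × 10^-12 J.
Converting to MeV: E = 18.13 MeV ≈ 18.1 MeV.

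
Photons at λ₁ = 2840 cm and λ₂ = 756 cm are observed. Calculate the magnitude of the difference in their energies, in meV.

Using E = hc/λ: E₁ = 6.995 × 10^-27 J, E₂ = 2.628 × 10^-26 J.
|ΔE| = |6.995 × 10^-27 − 2.628 × 10^-26| = 1.93 × 10^-26 J = 1.20 × 10^-4 meV.

1.20 × 10^-4 meV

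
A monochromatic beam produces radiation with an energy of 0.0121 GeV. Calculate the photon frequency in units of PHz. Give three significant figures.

(h = 6.62607015 × 10^-34 J·s, 1 eV = 1.602176634 × 10^-19 J.)
Convert to SI: E = 0.0121 GeV = 1.9386 × 10^-12 J.
Apply f = E/h: f = 2.926 × 10^21 Hz.
Converting to PHz: f = 2.926 × 10^6 PHz ≈ 2.93 × 10^6 PHz.

2.93 × 10^6 PHz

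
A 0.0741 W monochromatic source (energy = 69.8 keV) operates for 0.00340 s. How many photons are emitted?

Total energy: E_total = P·t = 0.0741 × 0.00340 = 2.519 × 10^-4 J.
Per-photon energy: E = 1.118 × 10^-14 J.
N = E_total / E_photon = 2.25 × 10^10.

2.25 × 10^10 photons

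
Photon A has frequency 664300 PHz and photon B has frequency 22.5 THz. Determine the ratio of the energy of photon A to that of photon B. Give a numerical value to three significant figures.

E_A = 4.402 × 10^-13 J (from frequency = 664300 PHz, via E = hf).
E_B = 1.491 × 10^-20 J (from frequency = 22.5 THz, via E = hf).
Ratio = 4.402 × 10^-13 / 1.491 × 10^-20 = 2.95 × 10^7.

2.95 × 10^7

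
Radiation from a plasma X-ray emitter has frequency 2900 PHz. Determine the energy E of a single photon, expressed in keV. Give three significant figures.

12.0 keV

In SI units: f = 2900 PHz = 2.9 × 10^18 Hz.
Apply E = hf: E = 1.922 × 10^-15 J.
Converting to keV: E = 11.99 keV ≈ 12.0 keV.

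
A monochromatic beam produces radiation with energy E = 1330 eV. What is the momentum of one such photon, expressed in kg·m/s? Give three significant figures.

Use c = 2.99792458e8 m/s, 1 eV = 1.602176634e-19 J.
Convert to SI: E = 1330 eV = 2.1309e-16 J.
Since p = E/c for a photon, p = 7.108e-25 kg·m/s.
So p ≈ 7.11e-25 kg·m/s.

7.11e-25 kg·m/s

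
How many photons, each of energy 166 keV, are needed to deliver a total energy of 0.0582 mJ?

Per-photon energy: E = 2.660 × 10^-14 J (from energy = 166 keV).
N = E_total / E_photon = 5.82 × 10^-5 J / 2.660 × 10^-14 J = 2.19 × 10^9.

2.19 × 10^9 photons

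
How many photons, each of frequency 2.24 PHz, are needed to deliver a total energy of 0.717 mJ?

Per-photon energy: E = 1.484e-18 J (from frequency = 2.24 PHz).
N = E_total / E_photon = 7.17e-4 J / 1.484e-18 J = 4.83e14.

4.83e14 photons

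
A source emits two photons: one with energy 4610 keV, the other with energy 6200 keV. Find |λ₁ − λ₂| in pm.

Using λ = hc/E: λ₁ = 2.689·10^-13 m, λ₂ = 2.000·10^-13 m.
|Δλ| = |2.689·10^-13 − 2.000·10^-13| = 6.90·10^-14 m = 0.0690 pm.

0.0690 pm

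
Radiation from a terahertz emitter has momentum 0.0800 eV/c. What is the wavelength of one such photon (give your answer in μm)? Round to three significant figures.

15.5 μm

Take h = 6.62607015 × 10^-34 J·s, c = 2.99792458 × 10^8 m/s, 1 eV = 1.602176634 × 10^-19 J.
First convert: p = 0.0800 eV/c = 4.2754 × 10^-29 kg·m/s.
Apply λ = h/p: λ = 1.550 × 10^-5 m.
Converting to μm: λ = 15.50 μm ≈ 15.5 μm.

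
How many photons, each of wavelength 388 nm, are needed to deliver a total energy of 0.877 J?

1.71 × 10^18 photons

Per-photon energy: E = 5.120 × 10^-19 J (from wavelength = 388 nm).
N = E_total / E_photon = 0.877 J / 5.120 × 10^-19 J = 1.71 × 10^18.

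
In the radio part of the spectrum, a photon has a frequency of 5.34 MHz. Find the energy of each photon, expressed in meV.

2.21 × 10^-5 meV

Use h = 6.62607015 × 10^-34 J·s, 1 eV = 1.602176634 × 10^-19 J.
Convert to SI: f = 5.34 MHz = 5.34 × 10^6 Hz.
Since E = hf for a photon, E = 3.538 × 10^-27 J.
Converting to meV: E = 2.208 × 10^-5 meV ≈ 2.21 × 10^-5 meV.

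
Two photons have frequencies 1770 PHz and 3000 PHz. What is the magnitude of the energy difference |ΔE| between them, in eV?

5090 eV

Using E = hf: E₁ = 1.173 × 10^-15 J, E₂ = 1.988 × 10^-15 J.
|ΔE| = |1.173 × 10^-15 − 1.988 × 10^-15| = 8.15 × 10^-16 J = 5090 eV.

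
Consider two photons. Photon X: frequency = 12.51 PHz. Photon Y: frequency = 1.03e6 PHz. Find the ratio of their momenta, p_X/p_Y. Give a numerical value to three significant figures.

1.21e-5

p_X = 2.765e-26 kg·m/s (from frequency = 12.51 PHz, via p = hf/c).
p_Y = 2.277e-21 kg·m/s (from frequency = 1.03e6 PHz, via p = hf/c).
Ratio = 2.765e-26 / 2.277e-21 = 1.21e-5.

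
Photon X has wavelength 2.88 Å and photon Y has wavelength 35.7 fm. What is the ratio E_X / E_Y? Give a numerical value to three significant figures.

1.24·10^-4

E_X = 6.897·10^-16 J (from wavelength = 2.88 Å, via E = hc/λ).
E_Y = 5.564·10^-12 J (from wavelength = 35.7 fm, via E = hc/λ).
Ratio = 6.897·10^-16 / 5.564·10^-12 = 1.24·10^-4.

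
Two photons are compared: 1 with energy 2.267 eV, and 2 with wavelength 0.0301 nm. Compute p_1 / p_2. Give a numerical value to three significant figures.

5.50 × 10^-5

p_1 = 1.212 × 10^-27 kg·m/s (from energy = 2.267 eV, via p = E/c).
p_2 = 2.201 × 10^-23 kg·m/s (from wavelength = 0.0301 nm, via p = h/λ).
Ratio = 1.212 × 10^-27 / 2.201 × 10^-23 = 5.50 × 10^-5.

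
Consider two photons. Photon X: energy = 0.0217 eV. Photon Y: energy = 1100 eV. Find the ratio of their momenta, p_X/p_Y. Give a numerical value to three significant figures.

1.97e-5

p_X = 1.160e-29 kg·m/s (from energy = 0.0217 eV, via p = E/c).
p_Y = 5.879e-25 kg·m/s (from energy = 1100 eV, via p = E/c).
Ratio = 1.160e-29 / 5.879e-25 = 1.97e-5.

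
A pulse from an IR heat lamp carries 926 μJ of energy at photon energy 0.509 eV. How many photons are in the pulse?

1.14e16 photons

Per-photon energy: E = 8.155e-20 J (from energy = 0.509 eV).
N = E_total / E_photon = 9.26e-4 J / 8.155e-20 J = 1.14e16.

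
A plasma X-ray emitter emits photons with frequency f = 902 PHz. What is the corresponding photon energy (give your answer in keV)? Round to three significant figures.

Use h = 6.62607015e-34 J·s, 1 eV = 1.602176634e-19 J.
In SI units: f = 902 PHz = 9.02e17 Hz.
Since E = hf for a photon, E = 5.977e-16 J.
Converting to keV: E = 3.730 keV ≈ 3.73 keV.

3.73 keV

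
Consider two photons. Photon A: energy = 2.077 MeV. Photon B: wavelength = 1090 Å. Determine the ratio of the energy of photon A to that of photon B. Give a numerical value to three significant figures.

E_A = 3.328e-13 J (from energy = 2.077 MeV, via E given directly).
E_B = 1.822e-18 J (from wavelength = 1090 Å, via E = hc/λ).
Ratio = 3.328e-13 / 1.822e-18 = 1.83e5.

1.83e5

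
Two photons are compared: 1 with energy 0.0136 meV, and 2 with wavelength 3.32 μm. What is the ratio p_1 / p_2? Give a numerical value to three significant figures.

p_1 = 7.268·10^-33 kg·m/s (from energy = 0.0136 meV, via p = E/c).
p_2 = 1.996·10^-28 kg·m/s (from wavelength = 3.32 μm, via p = h/λ).
Ratio = 7.268·10^-33 / 1.996·10^-28 = 3.64·10^-5.

3.64·10^-5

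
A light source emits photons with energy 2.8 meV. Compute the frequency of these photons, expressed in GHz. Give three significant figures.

677 GHz

Convert to SI: E = 2.8 meV = 4.4861e-22 J.
The photon relation is f = E/h, giving f = 6.770e11 Hz.
Converting to GHz: f = 677.0 GHz ≈ 677 GHz.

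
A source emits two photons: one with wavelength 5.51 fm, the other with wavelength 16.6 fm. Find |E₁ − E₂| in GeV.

Using E = hc/λ: E₁ = 3.605 × 10^-11 J, E₂ = 1.197 × 10^-11 J.
|ΔE| = |3.605 × 10^-11 − 1.197 × 10^-11| = 2.41 × 10^-11 J = 0.150 GeV.

0.150 GeV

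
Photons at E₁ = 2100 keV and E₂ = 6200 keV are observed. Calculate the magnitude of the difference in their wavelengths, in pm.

Using λ = hc/E: λ₁ = 5.904·10^-13 m, λ₂ = 2.000·10^-13 m.
|Δλ| = |5.904·10^-13 − 2.000·10^-13| = 3.90·10^-13 m = 0.390 pm.

0.390 pm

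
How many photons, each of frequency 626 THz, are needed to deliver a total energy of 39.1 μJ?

9.43 × 10^13 photons

Per-photon energy: E = 4.148 × 10^-19 J (from frequency = 626 THz).
N = E_total / E_photon = 3.91 × 10^-5 J / 4.148 × 10^-19 J = 9.43 × 10^13.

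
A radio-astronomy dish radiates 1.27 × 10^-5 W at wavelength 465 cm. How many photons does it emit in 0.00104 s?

3.09 × 10^17 photons

Total energy: E_total = P·t = 1.27 × 10^-5 × 0.00104 = 1.321 × 10^-8 J.
Per-photon energy: E = 4.272 × 10^-26 J.
N = E_total / E_photon = 3.09 × 10^17.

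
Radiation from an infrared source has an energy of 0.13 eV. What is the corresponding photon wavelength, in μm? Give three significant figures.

(h = 6.62607015e-34 J·s, c = 2.99792458e8 m/s, 1 eV = 1.602176634e-19 J.)
Convert to SI: E = 0.13 eV = 2.0828e-20 J.
Apply λ = hc/E: λ = 9.537e-6 m.
Converting to μm: λ = 9.537 μm ≈ 9.54 μm.

9.54 μm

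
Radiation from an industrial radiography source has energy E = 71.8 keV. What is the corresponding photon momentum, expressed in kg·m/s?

In SI units: E = 71.8 keV = 1.1504 × 10^-14 J.
Apply p = E/c: p = 3.837 × 10^-23 kg·m/s.
So p ≈ 3.84 × 10^-23 kg·m/s.

3.84 × 10^-23 kg·m/s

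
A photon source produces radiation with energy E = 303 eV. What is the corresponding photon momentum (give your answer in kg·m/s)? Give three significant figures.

1.62 × 10^-25 kg·m/s

First convert: E = 303 eV = 4.8546 × 10^-17 J.
The photon relation is p = E/c, giving p = 1.619 × 10^-25 kg·m/s.
So p ≈ 1.62 × 10^-25 kg·m/s.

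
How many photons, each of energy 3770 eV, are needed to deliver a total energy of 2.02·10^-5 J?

3.34·10^10 photons

Per-photon energy: E = 6.040·10^-16 J (from energy = 3770 eV).
N = E_total / E_photon = 2.02·10^-5 J / 6.040·10^-16 J = 3.34·10^10.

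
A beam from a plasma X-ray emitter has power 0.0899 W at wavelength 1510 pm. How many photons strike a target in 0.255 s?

Total energy: E_total = P·t = 0.0899 × 0.255 = 0.02292 J.
Per-photon energy: E = 1.316 × 10^-16 J.
N = E_total / E_photon = 1.74 × 10^14.

1.74 × 10^14 photons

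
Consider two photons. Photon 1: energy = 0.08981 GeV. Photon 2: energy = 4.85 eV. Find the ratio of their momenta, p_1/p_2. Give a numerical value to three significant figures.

p_1 = 4.800 × 10^-20 kg·m/s (from energy = 0.08981 GeV, via p = E/c).
p_2 = 2.592 × 10^-27 kg·m/s (from energy = 4.85 eV, via p = E/c).
Ratio = 4.800 × 10^-20 / 2.592 × 10^-27 = 1.85 × 10^7.

1.85 × 10^7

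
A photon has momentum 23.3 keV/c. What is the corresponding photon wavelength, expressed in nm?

0.0532 nm

In SI units: p = 23.3 keV/c = 1.2452 × 10^-23 kg·m/s.
The photon relation is λ = h/p, giving λ = 5.321 × 10^-11 m.
Converting to nm: λ = 0.05321 nm ≈ 0.0532 nm.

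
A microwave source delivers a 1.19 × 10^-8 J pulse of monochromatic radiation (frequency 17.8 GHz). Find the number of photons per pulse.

Per-photon energy: E = 1.179 × 10^-23 J (from frequency = 17.8 GHz).
N = E_total / E_photon = 1.19 × 10^-8 J / 1.179 × 10^-23 J = 1.01 × 10^15.

1.01 × 10^15 photons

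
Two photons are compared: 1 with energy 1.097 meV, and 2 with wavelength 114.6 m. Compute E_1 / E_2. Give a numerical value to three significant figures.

1.01e5

E_1 = 1.758e-22 J (from energy = 1.097 meV, via E given directly).
E_2 = 1.733e-27 J (from wavelength = 114.6 m, via E = hc/λ).
Ratio = 1.758e-22 / 1.733e-27 = 1.01e5.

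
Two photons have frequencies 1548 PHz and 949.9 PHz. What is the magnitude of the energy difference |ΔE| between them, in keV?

Using E = hf: E₁ = 1.0257e-15 J, E₂ = 6.2941e-16 J.
|ΔE| = |1.0257e-15 − 6.2941e-16| = 3.96e-16 J = 2.47 keV.

2.47 keV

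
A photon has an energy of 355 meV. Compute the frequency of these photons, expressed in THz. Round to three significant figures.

Take h = 6.62607015 × 10^-34 J·s, 1 eV = 1.602176634 × 10^-19 J.
First convert: E = 355 meV = 5.6877 × 10^-20 J.
Since f = E/h for a photon, f = 8.584 × 10^13 Hz.
Converting to THz: f = 85.84 THz ≈ 85.8 THz.

85.8 THz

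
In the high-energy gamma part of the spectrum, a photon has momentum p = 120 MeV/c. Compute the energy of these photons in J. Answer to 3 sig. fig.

1.92 × 10^-11 J

Use c = 2.99792458 × 10^8 m/s, 1 eV = 1.602176634 × 10^-19 J.
Convert to SI: p = 120 MeV/c = 6.4131 × 10^-20 kg·m/s.
The photon relation is E = pc, giving E = 1.923 × 10^-11 J.
So E ≈ 1.92 × 10^-11 J.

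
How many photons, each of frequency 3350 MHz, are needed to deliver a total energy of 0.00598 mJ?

2.69 × 10^18 photons

Per-photon energy: E = 2.220 × 10^-24 J (from frequency = 3350 MHz).
N = E_total / E_photon = 5.98 × 10^-6 J / 2.220 × 10^-24 J = 2.69 × 10^18.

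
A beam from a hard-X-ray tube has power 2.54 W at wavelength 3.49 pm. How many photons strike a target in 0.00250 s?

1.12e11 photons

Total energy: E_total = P·t = 2.54 × 0.00250 = 0.006350 J.
Per-photon energy: E = 5.692e-14 J.
N = E_total / E_photon = 1.12e11.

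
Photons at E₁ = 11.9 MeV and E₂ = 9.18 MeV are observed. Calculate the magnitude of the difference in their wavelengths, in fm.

Using λ = hc/E: λ₁ = 1.042·10^-13 m, λ₂ = 1.351·10^-13 m.
|Δλ| = |1.042·10^-13 − 1.351·10^-13| = 3.09·10^-14 m = 30.9 fm.

30.9 fm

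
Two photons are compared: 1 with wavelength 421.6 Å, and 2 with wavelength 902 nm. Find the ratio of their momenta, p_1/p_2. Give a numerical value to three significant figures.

21.4

p_1 = 1.572e-26 kg·m/s (from wavelength = 421.6 Å, via p = h/λ).
p_2 = 7.346e-28 kg·m/s (from wavelength = 902 nm, via p = h/λ).
Ratio = 1.572e-26 / 7.346e-28 = 21.4.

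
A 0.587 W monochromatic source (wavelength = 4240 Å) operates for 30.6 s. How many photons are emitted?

3.83e19 photons

Total energy: E_total = P·t = 0.587 × 30.6 = 17.96 J.
Per-photon energy: E = 4.685e-19 J.
N = E_total / E_photon = 3.83e19.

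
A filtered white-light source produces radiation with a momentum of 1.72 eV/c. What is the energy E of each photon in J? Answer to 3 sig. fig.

Convert to SI: p = 1.72 eV/c = 9.1922e-28 kg·m/s.
The photon relation is E = pc, giving E = 2.756e-19 J.
So E ≈ 2.76e-19 J.

2.76e-19 J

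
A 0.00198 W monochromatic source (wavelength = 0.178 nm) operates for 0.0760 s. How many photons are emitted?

Total energy: E_total = P·t = 0.00198 × 0.0760 = 1.505e-4 J.
Per-photon energy: E = 1.116e-15 J.
N = E_total / E_photon = 1.35e11.

1.35e11 photons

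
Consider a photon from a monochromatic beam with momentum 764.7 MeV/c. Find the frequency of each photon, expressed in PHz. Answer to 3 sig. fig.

1.85·10^8 PHz

(h = 6.62607015·10^-34 J·s, c = 2.99792458·10^8 m/s, 1 eV = 1.602176634·10^-19 J.)
In SI units: p = 764.7 MeV/c = 4.0868·10^-19 kg·m/s.
Apply f = pc/h: f = 1.849·10^23 Hz.
Converting to PHz: f = 1.849·10^8 PHz ≈ 1.85·10^8 PHz.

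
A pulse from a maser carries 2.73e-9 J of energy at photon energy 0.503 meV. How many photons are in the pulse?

Per-photon energy: E = 8.059e-23 J (from energy = 0.503 meV).
N = E_total / E_photon = 2.73e-9 J / 8.059e-23 J = 3.39e13.

3.39e13 photons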